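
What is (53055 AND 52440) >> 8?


Step 1: 53055 & 52440 = 52248
Step 2: 52248 >> 8 = 204

204


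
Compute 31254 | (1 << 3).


31254 | (1 << 3) = 31254 | 8 = 31262

31262


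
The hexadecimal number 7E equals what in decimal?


7E hex = 126 decimal

126


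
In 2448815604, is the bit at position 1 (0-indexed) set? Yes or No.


0b10010001111101011111010111110100, bit 1 = 0. No

No


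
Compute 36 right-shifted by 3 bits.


0b100100 >> 3 = 0b100 = 4

4


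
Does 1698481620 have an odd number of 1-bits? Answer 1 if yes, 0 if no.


0b1100101001111001100010111010100 has 16 ones => parity 0

0


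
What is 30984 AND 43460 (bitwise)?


0b111100100001000 & 0b1010100111000100 = 0b10100100000000 = 10496

10496


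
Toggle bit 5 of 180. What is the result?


180 ^ (1 << 5) = 180 ^ 32 = 148

148


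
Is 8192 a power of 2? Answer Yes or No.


0b10000000000000. Only one bit set => Yes

Yes


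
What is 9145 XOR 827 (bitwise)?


0b10001110111001 ^ 0b1100111011 = 0b10000010000010 = 8322

8322


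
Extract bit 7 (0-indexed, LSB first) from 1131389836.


0b1000011011011111010001110001100, position 7 = 1

1


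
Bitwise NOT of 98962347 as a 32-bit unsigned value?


~0b101111001100000101110101011 = 0b11111010000110011111010001010100 = 4196004948 (32-bit unsigned)

4196004948


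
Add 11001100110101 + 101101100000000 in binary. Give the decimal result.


11001100110101 + 101101100000000 = 1000111000110101 = 36405

36405


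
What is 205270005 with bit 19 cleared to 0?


205270005 & ~(1 << 19) = 204745717

204745717


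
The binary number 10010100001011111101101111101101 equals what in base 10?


10010100001011111101101111101101 in decimal = 2486164461

2486164461


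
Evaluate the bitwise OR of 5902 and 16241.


0b1011100001110 | 0b11111101110001 = 0b11111101111111 = 16255

16255


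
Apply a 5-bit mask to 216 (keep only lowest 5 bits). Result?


216 & 31 = 24

24


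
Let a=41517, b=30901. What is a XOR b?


41517 ^ 30901 = 55960

55960


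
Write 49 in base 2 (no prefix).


49 = 110001 in binary

110001


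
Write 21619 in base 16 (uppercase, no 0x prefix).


21619 = 5473 hex

5473


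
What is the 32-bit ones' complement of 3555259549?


3555259549 ^ 4294967295 = 739707746

739707746


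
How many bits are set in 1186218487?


0b1000110101101000100000111110111 has 16 set bits

16


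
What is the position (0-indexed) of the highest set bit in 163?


0b10100011. Highest set bit at position 7

7


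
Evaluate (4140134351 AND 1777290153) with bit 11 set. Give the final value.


Step 1: 4140134351 & 1777290153 = 1623542665
Step 2: 1623542665 | (1 << 11) = 1623542665 | 2048 = 1623542665

1623542665


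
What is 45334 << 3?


0b1011000100010110 << 3 = 0b1011000100010110000 = 362672

362672


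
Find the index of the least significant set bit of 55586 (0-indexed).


0b1101100100100010. Lowest set bit at position 1

1


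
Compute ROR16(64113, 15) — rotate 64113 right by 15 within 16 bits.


Rotate 0b1111101001110001 right by 15 (16-bit) = 0b1111010011100011 = 62691

62691


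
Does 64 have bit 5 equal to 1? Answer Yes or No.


0b1000000, bit 5 = 0. No

No


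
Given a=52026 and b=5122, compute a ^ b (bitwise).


52026 ^ 5122 = 57144

57144


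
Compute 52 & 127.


0b110100 & 0b1111111 = 0b110100 = 52

52


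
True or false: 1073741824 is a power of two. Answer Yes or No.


0b1000000000000000000000000000000. Only one bit set => Yes

Yes


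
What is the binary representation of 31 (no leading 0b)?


31 = 11111 in binary

11111


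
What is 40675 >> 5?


0b1001111011100011 >> 5 = 0b10011110111 = 1271

1271


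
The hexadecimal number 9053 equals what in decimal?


9053 hex = 36947 decimal

36947


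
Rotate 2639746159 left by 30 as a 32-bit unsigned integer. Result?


Rotate 0b10011101010101110101010001101111 left by 30 (32-bit) = 0b11100111010101011101010100011011 = 3881162011

3881162011


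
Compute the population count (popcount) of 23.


0b10111 has 4 set bits

4


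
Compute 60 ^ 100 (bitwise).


0b111100 ^ 0b1100100 = 0b1011000 = 88

88


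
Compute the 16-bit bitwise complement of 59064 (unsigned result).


~0b1110011010111000 = 0b1100101000111 = 6471 (16-bit unsigned)

6471


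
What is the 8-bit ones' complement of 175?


175 ^ 255 = 80

80


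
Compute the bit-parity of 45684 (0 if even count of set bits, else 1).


0b1011001001110100 has 8 ones => parity 0

0


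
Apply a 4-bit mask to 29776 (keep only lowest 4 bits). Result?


29776 & 15 = 0

0


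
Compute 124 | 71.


0b1111100 | 0b1000111 = 0b1111111 = 127

127


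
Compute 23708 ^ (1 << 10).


23708 ^ (1 << 10) = 23708 ^ 1024 = 22684

22684


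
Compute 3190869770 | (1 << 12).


3190869770 | (1 << 12) = 3190869770 | 4096 = 3190873866

3190873866


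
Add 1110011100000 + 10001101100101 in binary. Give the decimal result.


1110011100000 + 10001101100101 = 100000001000101 = 16453

16453


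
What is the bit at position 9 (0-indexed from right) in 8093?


0b1111110011101, position 9 = 1

1


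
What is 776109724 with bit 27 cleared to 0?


776109724 & ~(1 << 27) = 641891996

641891996


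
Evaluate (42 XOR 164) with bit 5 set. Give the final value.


Step 1: 42 ^ 164 = 142
Step 2: 142 | (1 << 5) = 142 | 32 = 174

174


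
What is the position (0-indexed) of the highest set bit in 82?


0b1010010. Highest set bit at position 6

6


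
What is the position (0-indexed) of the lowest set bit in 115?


0b1110011. Lowest set bit at position 0

0


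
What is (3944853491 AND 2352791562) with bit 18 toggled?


Step 1: 3944853491 & 2352791562 = 2283831298
Step 2: 2283831298 ^ (1 << 18) = 2283831298 ^ 262144 = 2284093442

2284093442


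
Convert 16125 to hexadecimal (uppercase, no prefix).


16125 = 3EFD hex

3EFD


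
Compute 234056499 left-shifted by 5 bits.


0b1101111100110110101100110011 << 5 = 0b110111110011011010110011001100000 = 7489807968

7489807968


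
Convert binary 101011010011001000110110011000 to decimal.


101011010011001000110110011000 in decimal = 726437272

726437272


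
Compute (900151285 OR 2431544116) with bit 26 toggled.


Step 1: 900151285 | 2431544116 = 3052371957
Step 2: 3052371957 ^ (1 << 26) = 3052371957 ^ 67108864 = 2985263093

2985263093


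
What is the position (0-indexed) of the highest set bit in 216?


0b11011000. Highest set bit at position 7

7


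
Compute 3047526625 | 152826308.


0b10110101101001011001000011100001 | 0b1001000110111111000111000100 = 0b10111101101111111111000111100101 = 3183473125

3183473125


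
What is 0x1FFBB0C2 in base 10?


1FFBB0C2 hex = 536588482 decimal

536588482


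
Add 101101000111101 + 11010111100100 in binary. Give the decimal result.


101101000111101 + 11010111100100 = 1001000000100001 = 36897

36897


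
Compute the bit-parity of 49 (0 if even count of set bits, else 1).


0b110001 has 3 ones => parity 1

1


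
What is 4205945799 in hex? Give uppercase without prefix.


4205945799 = FAB1A3C7 hex

FAB1A3C7


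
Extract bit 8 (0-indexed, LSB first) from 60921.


0b1110110111111001, position 8 = 1

1


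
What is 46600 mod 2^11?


46600 & 2047 = 1544

1544


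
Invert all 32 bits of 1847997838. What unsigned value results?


1847997838 ^ 4294967295 = 2446969457

2446969457


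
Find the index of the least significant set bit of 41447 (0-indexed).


0b1010000111100111. Lowest set bit at position 0

0


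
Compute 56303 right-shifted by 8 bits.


0b1101101111101111 >> 8 = 0b11011011 = 219

219


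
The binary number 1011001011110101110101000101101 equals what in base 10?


1011001011110101110101000101101 in decimal = 1501227565

1501227565


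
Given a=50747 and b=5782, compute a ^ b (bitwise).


50747 ^ 5782 = 53421

53421


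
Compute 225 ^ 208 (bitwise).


0b11100001 ^ 0b11010000 = 0b110001 = 49

49


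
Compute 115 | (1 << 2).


115 | (1 << 2) = 115 | 4 = 119

119


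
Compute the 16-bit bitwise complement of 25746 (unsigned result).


~0b110010010010010 = 0b1001101101101101 = 39789 (16-bit unsigned)

39789


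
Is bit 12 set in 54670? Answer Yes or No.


0b1101010110001110, bit 12 = 1. Yes

Yes


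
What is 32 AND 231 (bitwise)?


0b100000 & 0b11100111 = 0b100000 = 32

32


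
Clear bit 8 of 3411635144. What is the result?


3411635144 & ~(1 << 8) = 3411634888

3411634888


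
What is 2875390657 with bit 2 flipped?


2875390657 ^ (1 << 2) = 2875390657 ^ 4 = 2875390661

2875390661


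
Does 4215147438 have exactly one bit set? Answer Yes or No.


0b11111011001111100000101110101110. Multiple bits set => No

No


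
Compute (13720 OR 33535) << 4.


Step 1: 13720 | 33535 = 47103
Step 2: 47103 << 4 = 753648

753648


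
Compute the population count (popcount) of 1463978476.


0b1010111010000101000100111101100 has 15 set bits

15


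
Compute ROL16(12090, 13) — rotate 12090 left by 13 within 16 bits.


Rotate 0b10111100111010 left by 13 (16-bit) = 0b100010111100111 = 17895

17895


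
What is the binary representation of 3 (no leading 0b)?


3 = 11 in binary

11


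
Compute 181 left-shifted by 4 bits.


0b10110101 << 4 = 0b101101010000 = 2896

2896


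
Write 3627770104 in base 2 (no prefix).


3627770104 = 11011000001110110110000011111000 in binary

11011000001110110110000011111000


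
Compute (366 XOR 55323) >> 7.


Step 1: 366 ^ 55323 = 55669
Step 2: 55669 >> 7 = 434

434


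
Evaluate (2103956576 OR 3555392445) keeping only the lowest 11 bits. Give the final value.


Step 1: 2103956576 | 3555392445 = 4293918717
Step 2: 4293918717 & 2047 = 2045

2045


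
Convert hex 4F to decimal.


4F hex = 79 decimal

79


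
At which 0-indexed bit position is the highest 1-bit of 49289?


0b1100000010001001. Highest set bit at position 15

15


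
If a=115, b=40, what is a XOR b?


115 ^ 40 = 91

91


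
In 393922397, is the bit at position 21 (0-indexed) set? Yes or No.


0b10111011110101100011101011101, bit 21 = 1. Yes

Yes


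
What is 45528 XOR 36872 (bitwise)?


0b1011000111011000 ^ 0b1001000000001000 = 0b10000111010000 = 8656

8656


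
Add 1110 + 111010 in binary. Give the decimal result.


1110 + 111010 = 1001000 = 72

72


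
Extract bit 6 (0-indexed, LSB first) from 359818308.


0b10101011100100110010001000100, position 6 = 1

1


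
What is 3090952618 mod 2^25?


3090952618 & 33554431 = 3944874

3944874


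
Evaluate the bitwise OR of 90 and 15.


0b1011010 | 0b1111 = 0b1011111 = 95

95


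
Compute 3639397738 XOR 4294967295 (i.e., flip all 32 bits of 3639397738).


3639397738 ^ 4294967295 = 655569557

655569557


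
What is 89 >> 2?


0b1011001 >> 2 = 0b10110 = 22

22


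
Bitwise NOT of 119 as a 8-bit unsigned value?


~0b1110111 = 0b10001000 = 136 (8-bit unsigned)

136


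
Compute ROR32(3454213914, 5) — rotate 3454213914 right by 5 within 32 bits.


Rotate 0b11001101111000110001111100011010 right by 5 (32-bit) = 0b11010110011011110001100011111000 = 3597605112

3597605112


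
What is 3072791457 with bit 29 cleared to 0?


3072791457 & ~(1 << 29) = 2535920545

2535920545


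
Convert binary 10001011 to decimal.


10001011 in decimal = 139

139


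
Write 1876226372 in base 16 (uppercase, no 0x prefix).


1876226372 = 6FD4F144 hex

6FD4F144


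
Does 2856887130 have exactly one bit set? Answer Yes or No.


0b10101010010010001010001101011010. Multiple bits set => No

No


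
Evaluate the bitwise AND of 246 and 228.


0b11110110 & 0b11100100 = 0b11100100 = 228

228


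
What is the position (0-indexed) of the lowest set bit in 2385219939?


0b10001110001010111001000101100011. Lowest set bit at position 0

0


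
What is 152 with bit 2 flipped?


152 ^ (1 << 2) = 152 ^ 4 = 156

156


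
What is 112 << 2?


0b1110000 << 2 = 0b111000000 = 448

448


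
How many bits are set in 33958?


0b1000010010100110 has 6 set bits

6


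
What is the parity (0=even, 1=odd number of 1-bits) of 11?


0b1011 has 3 ones => parity 1

1


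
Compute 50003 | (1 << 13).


50003 | (1 << 13) = 50003 | 8192 = 58195

58195


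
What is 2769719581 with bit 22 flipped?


2769719581 ^ (1 << 22) = 2769719581 ^ 4194304 = 2773913885

2773913885


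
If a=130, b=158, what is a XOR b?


130 ^ 158 = 28

28


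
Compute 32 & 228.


0b100000 & 0b11100100 = 0b100000 = 32

32


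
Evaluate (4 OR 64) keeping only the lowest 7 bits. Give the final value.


Step 1: 4 | 64 = 68
Step 2: 68 & 127 = 68

68


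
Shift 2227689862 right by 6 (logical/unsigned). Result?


0b10000100110001111101100110000110 >> 6 = 0b10000100110001111101100110 = 34807654

34807654


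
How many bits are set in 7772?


0b1111001011100 has 8 set bits

8


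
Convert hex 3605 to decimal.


3605 hex = 13829 decimal

13829


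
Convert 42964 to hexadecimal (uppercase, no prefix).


42964 = A7D4 hex

A7D4


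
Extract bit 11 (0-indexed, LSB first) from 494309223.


0b11101011101101000111101100111, position 11 = 1

1


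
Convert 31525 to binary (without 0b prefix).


31525 = 111101100100101 in binary

111101100100101


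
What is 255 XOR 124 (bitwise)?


0b11111111 ^ 0b1111100 = 0b10000011 = 131

131


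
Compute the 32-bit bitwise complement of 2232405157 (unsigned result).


~0b10000101000011111100110010100101 = 0b1111010111100000011001101011010 = 2062562138 (32-bit unsigned)

2062562138


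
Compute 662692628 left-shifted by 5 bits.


0b100111011111111110001100010100 << 5 = 0b10011101111111111000110001010000000 = 21206164096

21206164096


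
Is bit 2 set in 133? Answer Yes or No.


0b10000101, bit 2 = 1. Yes

Yes


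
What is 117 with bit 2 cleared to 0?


117 & ~(1 << 2) = 113

113


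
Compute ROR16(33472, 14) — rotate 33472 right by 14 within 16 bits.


Rotate 0b1000001011000000 right by 14 (16-bit) = 0b101100000010 = 2818

2818


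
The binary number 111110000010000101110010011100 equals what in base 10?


111110000010000101110010011100 in decimal = 1040735388

1040735388


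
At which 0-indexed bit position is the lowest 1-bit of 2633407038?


0b10011100111101101001101000111110. Lowest set bit at position 1

1


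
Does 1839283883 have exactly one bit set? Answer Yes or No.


0b1101101101000010011111010101011. Multiple bits set => No

No


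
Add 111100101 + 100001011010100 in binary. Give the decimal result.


111100101 + 100001011010100 = 100010010111001 = 17593

17593


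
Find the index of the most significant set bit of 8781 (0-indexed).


0b10001001001101. Highest set bit at position 13

13


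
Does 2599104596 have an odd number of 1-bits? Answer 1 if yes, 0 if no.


0b10011010111010110011000001010100 has 15 ones => parity 1

1


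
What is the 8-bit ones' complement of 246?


246 ^ 255 = 9

9


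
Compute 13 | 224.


0b1101 | 0b11100000 = 0b11101101 = 237

237


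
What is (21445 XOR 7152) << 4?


Step 1: 21445 ^ 7152 = 18485
Step 2: 18485 << 4 = 295760

295760


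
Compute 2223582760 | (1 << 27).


2223582760 | (1 << 27) = 2223582760 | 134217728 = 2357800488

2357800488


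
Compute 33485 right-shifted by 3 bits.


0b1000001011001101 >> 3 = 0b1000001011001 = 4185

4185


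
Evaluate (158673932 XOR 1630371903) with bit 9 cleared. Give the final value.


Step 1: 158673932 ^ 1630371903 = 1750641715
Step 2: 1750641715 & ~(1 << 9) = 1750641715

1750641715


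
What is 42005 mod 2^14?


42005 & 16383 = 9237

9237


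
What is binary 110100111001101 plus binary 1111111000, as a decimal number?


110100111001101 + 1111111000 = 110110111000101 = 28101

28101


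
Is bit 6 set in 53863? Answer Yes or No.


0b1101001001100111, bit 6 = 1. Yes

Yes


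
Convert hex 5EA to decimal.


5EA hex = 1514 decimal

1514


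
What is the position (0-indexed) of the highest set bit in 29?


0b11101. Highest set bit at position 4

4


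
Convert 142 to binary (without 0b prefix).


142 = 10001110 in binary

10001110


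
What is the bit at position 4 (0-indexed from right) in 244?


0b11110100, position 4 = 1

1


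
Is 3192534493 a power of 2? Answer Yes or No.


0b10111110010010100011010111011101. Multiple bits set => No

No


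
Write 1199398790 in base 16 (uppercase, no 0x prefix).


1199398790 = 477D5F86 hex

477D5F86


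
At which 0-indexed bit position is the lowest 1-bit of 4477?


0b1000101111101. Lowest set bit at position 0

0


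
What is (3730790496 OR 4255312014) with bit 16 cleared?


Step 1: 3730790496 | 4255312014 = 4294965486
Step 2: 4294965486 & ~(1 << 16) = 4294899950

4294899950


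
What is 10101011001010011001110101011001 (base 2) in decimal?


10101011001010011001110101011001 in decimal = 2871631193

2871631193


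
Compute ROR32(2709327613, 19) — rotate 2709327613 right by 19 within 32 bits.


Rotate 0b10100001011111010000111011111101 right by 19 (32-bit) = 0b10100001110111111011010000101111 = 2715792431

2715792431


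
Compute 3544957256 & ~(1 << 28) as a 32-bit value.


3544957256 & ~(1 << 28) = 3276521800

3276521800


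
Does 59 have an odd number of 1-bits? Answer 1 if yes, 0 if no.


0b111011 has 5 ones => parity 1

1


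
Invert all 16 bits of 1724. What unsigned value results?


1724 ^ 65535 = 63811

63811


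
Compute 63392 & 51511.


0b1111011110100000 & 0b1100100100110111 = 0b1100000100100000 = 49440

49440


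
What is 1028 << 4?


0b10000000100 << 4 = 0b100000001000000 = 16448

16448


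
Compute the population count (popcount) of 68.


0b1000100 has 2 set bits

2


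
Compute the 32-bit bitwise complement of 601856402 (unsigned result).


~0b100011110111111001100110010010 = 0b11011100001000000110011001101101 = 3693110893 (32-bit unsigned)

3693110893


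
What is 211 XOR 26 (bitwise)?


0b11010011 ^ 0b11010 = 0b11001001 = 201

201


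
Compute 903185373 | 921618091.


0b110101110101011000001111011101 | 0b110110111011101100011010101011 = 0b110111111111111100011111111111 = 939509759

939509759


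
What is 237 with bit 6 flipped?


237 ^ (1 << 6) = 237 ^ 64 = 173

173


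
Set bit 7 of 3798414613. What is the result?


3798414613 | (1 << 7) = 3798414613 | 128 = 3798414741

3798414741


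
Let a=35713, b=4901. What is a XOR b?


35713 ^ 4901 = 39076

39076


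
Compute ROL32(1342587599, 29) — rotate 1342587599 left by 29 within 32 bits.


Rotate 0b1010000000001100100001011001111 left by 29 (32-bit) = 0b11101010000000001100100001011001 = 3925919833

3925919833


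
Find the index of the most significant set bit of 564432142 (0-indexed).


0b100001101001001000110100001110. Highest set bit at position 29

29


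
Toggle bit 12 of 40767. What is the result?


40767 ^ (1 << 12) = 40767 ^ 4096 = 36671

36671


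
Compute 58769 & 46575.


0b1110010110010001 & 0b1011010111101111 = 0b1010010110000001 = 42369

42369


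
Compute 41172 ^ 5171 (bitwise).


0b1010000011010100 ^ 0b1010000110011 = 0b1011010011100111 = 46311

46311


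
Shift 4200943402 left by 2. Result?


0b11111010011001010100111100101010 << 2 = 0b1111101001100101010011110010101000 = 16803773608

16803773608


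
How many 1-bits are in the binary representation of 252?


0b11111100 has 6 set bits

6


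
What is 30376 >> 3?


0b111011010101000 >> 3 = 0b111011010101 = 3797

3797


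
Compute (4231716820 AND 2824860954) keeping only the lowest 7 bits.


Step 1: 4231716820 & 2824860954 = 2820330768
Step 2: 2820330768 & 127 = 16

16


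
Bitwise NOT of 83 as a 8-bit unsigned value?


~0b1010011 = 0b10101100 = 172 (8-bit unsigned)

172


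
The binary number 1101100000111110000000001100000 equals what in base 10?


1101100000111110000000001100000 in decimal = 1813971040

1813971040


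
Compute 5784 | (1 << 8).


5784 | (1 << 8) = 5784 | 256 = 6040

6040


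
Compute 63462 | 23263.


0b1111011111100110 | 0b101101011011111 = 0b1111111111111111 = 65535

65535


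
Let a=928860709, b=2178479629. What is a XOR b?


928860709 ^ 2178479629 = 3062217768

3062217768


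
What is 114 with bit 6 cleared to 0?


114 & ~(1 << 6) = 50

50


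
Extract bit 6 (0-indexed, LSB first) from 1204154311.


0b1000111110001011110111111000111, position 6 = 1

1


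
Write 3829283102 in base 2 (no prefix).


3829283102 = 11100100001111100011100100011110 in binary

11100100001111100011100100011110


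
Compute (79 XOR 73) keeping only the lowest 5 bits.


Step 1: 79 ^ 73 = 6
Step 2: 6 & 31 = 6

6


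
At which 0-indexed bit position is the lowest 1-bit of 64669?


0b1111110010011101. Lowest set bit at position 0

0


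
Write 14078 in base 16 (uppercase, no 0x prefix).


14078 = 36FE hex

36FE


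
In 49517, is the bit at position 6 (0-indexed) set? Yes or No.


0b1100000101101101, bit 6 = 1. Yes

Yes


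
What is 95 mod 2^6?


95 & 63 = 31

31


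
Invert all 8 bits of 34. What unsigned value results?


34 ^ 255 = 221

221


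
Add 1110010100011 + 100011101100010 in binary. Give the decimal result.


1110010100011 + 100011101100010 = 110010000000101 = 25605

25605


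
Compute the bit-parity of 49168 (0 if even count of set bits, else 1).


0b1100000000010000 has 3 ones => parity 1

1


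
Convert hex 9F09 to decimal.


9F09 hex = 40713 decimal

40713


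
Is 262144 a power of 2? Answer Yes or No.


0b1000000000000000000. Only one bit set => Yes

Yes


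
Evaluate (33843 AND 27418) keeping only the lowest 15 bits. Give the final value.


Step 1: 33843 & 27418 = 18
Step 2: 18 & 32767 = 18

18


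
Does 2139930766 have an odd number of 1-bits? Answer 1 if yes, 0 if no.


0b1111111100011001100000010001110 has 16 ones => parity 0

0


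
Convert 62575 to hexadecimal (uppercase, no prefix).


62575 = F46F hex

F46F


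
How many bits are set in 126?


0b1111110 has 6 set bits

6


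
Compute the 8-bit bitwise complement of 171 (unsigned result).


~0b10101011 = 0b1010100 = 84 (8-bit unsigned)

84


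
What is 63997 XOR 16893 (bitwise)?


0b1111100111111101 ^ 0b100000111111101 = 0b1011100000000000 = 47104

47104


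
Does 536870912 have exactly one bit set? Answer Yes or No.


0b100000000000000000000000000000. Only one bit set => Yes

Yes


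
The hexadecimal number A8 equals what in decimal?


A8 hex = 168 decimal

168


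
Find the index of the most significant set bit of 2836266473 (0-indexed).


0b10101001000011011111110111101001. Highest set bit at position 31

31


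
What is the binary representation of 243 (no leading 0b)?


243 = 11110011 in binary

11110011


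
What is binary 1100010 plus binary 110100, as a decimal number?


1100010 + 110100 = 10010110 = 150

150


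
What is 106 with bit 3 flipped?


106 ^ (1 << 3) = 106 ^ 8 = 98

98


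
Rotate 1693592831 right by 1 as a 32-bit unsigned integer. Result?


Rotate 0b1100100111100100010110011111111 right by 1 (32-bit) = 0b10110010011110010001011001111111 = 2994280063

2994280063


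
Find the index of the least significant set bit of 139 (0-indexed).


0b10001011. Lowest set bit at position 0

0


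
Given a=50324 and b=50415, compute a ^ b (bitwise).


50324 ^ 50415 = 123

123


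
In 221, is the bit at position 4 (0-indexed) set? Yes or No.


0b11011101, bit 4 = 1. Yes

Yes


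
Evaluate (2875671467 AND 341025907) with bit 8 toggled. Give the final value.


Step 1: 2875671467 & 341025907 = 4390947
Step 2: 4390947 ^ (1 << 8) = 4390947 ^ 256 = 4391203

4391203


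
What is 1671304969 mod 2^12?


1671304969 & 4095 = 1801

1801


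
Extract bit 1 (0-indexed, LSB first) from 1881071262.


0b1110000000111101101111010011110, position 1 = 1

1


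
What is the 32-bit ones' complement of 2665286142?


2665286142 ^ 4294967295 = 1629681153

1629681153


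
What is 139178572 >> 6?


0b1000010010111011001001001100 >> 6 = 0b1000010010111011001001 = 2174665

2174665


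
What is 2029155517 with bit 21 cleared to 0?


2029155517 & ~(1 << 21) = 2027058365

2027058365


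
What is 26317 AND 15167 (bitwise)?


0b110011011001101 & 0b11101100111111 = 0b10001000001101 = 8717

8717


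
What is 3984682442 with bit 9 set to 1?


3984682442 | (1 << 9) = 3984682442 | 512 = 3984682954

3984682954


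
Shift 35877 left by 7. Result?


0b1000110000100101 << 7 = 0b10001100001001010000000 = 4592256

4592256


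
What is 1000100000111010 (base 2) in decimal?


1000100000111010 in decimal = 34874

34874


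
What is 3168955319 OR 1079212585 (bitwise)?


0b10111100111000100110101110110111 | 0b1000000010100110111101000101001 = 0b11111100111100110111101110111111 = 4243815359

4243815359


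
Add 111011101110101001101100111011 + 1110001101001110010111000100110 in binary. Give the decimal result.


111011101110101001101100111011 + 1110001101001110010111000100110 = 10101101011000011100100101100001 = 2908866913

2908866913


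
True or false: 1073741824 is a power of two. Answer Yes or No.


0b1000000000000000000000000000000. Only one bit set => Yes

Yes


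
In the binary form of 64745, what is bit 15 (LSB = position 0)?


0b1111110011101001, position 15 = 1

1


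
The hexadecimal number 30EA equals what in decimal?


30EA hex = 12522 decimal

12522


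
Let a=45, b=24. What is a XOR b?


45 ^ 24 = 53

53


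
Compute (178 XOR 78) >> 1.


Step 1: 178 ^ 78 = 252
Step 2: 252 >> 1 = 126

126


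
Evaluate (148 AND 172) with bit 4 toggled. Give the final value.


Step 1: 148 & 172 = 132
Step 2: 132 ^ (1 << 4) = 132 ^ 16 = 148

148


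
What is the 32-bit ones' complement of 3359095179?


3359095179 ^ 4294967295 = 935872116

935872116


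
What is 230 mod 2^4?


230 & 15 = 6

6


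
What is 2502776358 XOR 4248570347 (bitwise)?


0b10010101001011010101011000100110 ^ 0b11111101001111000000100111101011 = 0b1101000000100010101111111001101 = 1745969101

1745969101


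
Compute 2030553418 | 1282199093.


0b1111001000001111100100101001010 | 0b1001100011011001100111000110101 = 0b1111101011011111100111101111111 = 2104479615

2104479615


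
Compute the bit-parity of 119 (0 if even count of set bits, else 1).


0b1110111 has 6 ones => parity 0

0


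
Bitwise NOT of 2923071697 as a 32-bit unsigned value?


~0b10101110001110101000100011010001 = 0b1010001110001010111011100101110 = 1371895598 (32-bit unsigned)

1371895598


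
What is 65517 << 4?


0b1111111111101101 << 4 = 0b11111111111011010000 = 1048272

1048272


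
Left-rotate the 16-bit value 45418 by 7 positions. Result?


Rotate 0b1011000101101010 left by 7 (16-bit) = 0b1011010101011000 = 46424

46424


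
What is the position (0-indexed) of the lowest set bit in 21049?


0b101001000111001. Lowest set bit at position 0

0


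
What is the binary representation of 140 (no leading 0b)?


140 = 10001100 in binary

10001100


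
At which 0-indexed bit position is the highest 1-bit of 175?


0b10101111. Highest set bit at position 7

7


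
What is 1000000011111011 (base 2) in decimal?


1000000011111011 in decimal = 33019

33019


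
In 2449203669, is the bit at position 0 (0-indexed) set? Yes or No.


0b10010001111110111110000111010101, bit 0 = 1. Yes

Yes


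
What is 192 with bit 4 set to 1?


192 | (1 << 4) = 192 | 16 = 208

208


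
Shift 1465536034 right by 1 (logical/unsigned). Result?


0b1010111010110100100111000100010 >> 1 = 0b101011101011010010011100010001 = 732768017

732768017


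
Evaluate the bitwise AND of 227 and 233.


0b11100011 & 0b11101001 = 0b11100001 = 225

225


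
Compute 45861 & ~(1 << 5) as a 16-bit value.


45861 & ~(1 << 5) = 45829

45829


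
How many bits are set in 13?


0b1101 has 3 set bits

3


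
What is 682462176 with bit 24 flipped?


682462176 ^ (1 << 24) = 682462176 ^ 16777216 = 699239392

699239392


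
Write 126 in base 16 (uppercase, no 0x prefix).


126 = 7E hex

7E


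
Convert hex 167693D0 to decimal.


167693D0 hex = 376869840 decimal

376869840


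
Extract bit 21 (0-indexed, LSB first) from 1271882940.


0b1001011110011110110010010111100, position 21 = 0

0


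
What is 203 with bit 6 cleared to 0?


203 & ~(1 << 6) = 139

139


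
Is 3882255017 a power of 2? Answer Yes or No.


0b11100111011001101000001010101001. Multiple bits set => No

No


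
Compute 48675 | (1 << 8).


48675 | (1 << 8) = 48675 | 256 = 48931

48931


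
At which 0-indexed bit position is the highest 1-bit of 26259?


0b110011010010011. Highest set bit at position 14

14


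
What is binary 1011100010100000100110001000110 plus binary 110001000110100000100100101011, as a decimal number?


1011100010100000100110001000110 + 110001000110100000100100101011 = 10001101011010100101010101110001 = 2372556145

2372556145


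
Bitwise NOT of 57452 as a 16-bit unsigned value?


~0b1110000001101100 = 0b1111110010011 = 8083 (16-bit unsigned)

8083


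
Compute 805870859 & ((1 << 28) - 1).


805870859 & 268435455 = 564491

564491


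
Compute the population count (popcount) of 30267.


0b111011000111011 has 10 set bits

10


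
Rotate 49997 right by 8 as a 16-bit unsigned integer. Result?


Rotate 0b1100001101001101 right by 8 (16-bit) = 0b100110111000011 = 19907

19907


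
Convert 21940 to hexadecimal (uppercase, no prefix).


21940 = 55B4 hex

55B4


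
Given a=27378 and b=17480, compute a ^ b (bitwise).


27378 ^ 17480 = 11962

11962


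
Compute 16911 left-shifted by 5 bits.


0b100001000001111 << 5 = 0b10000100000111100000 = 541152

541152


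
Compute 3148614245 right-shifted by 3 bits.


0b10111011101011000000101001100101 >> 3 = 0b10111011101011000000101001100 = 393576780

393576780


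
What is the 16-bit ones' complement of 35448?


35448 ^ 65535 = 30087

30087


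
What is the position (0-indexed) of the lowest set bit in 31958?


0b111110011010110. Lowest set bit at position 1

1


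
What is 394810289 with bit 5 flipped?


394810289 ^ (1 << 5) = 394810289 ^ 32 = 394810257

394810257


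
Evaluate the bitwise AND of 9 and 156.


0b1001 & 0b10011100 = 0b1000 = 8

8


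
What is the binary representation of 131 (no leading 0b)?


131 = 10000011 in binary

10000011


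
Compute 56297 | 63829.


0b1101101111101001 | 0b1111100101010101 = 0b1111101111111101 = 64509

64509


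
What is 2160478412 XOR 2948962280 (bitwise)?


0b10000000110001100100100011001100 ^ 0b10101111110001011001011111101000 = 0b101111000000111101111100100100 = 788782884

788782884


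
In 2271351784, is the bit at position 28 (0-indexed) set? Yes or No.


0b10000111011000100001001111101000, bit 28 = 0. No

No


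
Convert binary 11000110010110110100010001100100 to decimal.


11000110010110110100010001100100 in decimal = 3327870052

3327870052


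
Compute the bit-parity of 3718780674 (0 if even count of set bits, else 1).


0b11011101101010000001011100000010 has 14 ones => parity 0

0


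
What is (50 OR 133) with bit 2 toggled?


Step 1: 50 | 133 = 183
Step 2: 183 ^ (1 << 2) = 183 ^ 4 = 179

179


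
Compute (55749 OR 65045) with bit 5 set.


Step 1: 55749 | 65045 = 65493
Step 2: 65493 | (1 << 5) = 65493 | 32 = 65525

65525


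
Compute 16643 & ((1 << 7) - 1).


16643 & 127 = 3

3


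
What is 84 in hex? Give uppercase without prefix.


84 = 54 hex

54


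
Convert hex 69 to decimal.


69 hex = 105 decimal

105


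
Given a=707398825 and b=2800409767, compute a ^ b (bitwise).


707398825 ^ 2800409767 = 2361446414

2361446414


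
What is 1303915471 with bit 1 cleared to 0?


1303915471 & ~(1 << 1) = 1303915469

1303915469


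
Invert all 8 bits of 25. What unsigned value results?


25 ^ 255 = 230

230


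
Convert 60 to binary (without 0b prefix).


60 = 111100 in binary

111100


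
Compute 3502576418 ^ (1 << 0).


3502576418 ^ (1 << 0) = 3502576418 ^ 1 = 3502576419

3502576419


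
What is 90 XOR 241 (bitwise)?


0b1011010 ^ 0b11110001 = 0b10101011 = 171

171


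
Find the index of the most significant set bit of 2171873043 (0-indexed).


0b10000001011101000010011100010011. Highest set bit at position 31

31


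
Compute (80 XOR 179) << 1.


Step 1: 80 ^ 179 = 227
Step 2: 227 << 1 = 454

454


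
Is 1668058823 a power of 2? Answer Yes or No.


0b1100011011011001000111011000111. Multiple bits set => No

No


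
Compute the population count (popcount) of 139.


0b10001011 has 4 set bits

4


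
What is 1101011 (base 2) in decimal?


1101011 in decimal = 107

107


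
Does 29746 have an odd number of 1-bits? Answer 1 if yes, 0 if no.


0b111010000110010 has 7 ones => parity 1

1


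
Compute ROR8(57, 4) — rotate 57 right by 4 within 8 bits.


Rotate 0b111001 right by 4 (8-bit) = 0b10010011 = 147

147


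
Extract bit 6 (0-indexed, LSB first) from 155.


0b10011011, position 6 = 0

0


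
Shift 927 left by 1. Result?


0b1110011111 << 1 = 0b11100111110 = 1854

1854


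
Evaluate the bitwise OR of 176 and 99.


0b10110000 | 0b1100011 = 0b11110011 = 243

243


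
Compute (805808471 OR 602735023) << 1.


Step 1: 805808471 | 602735023 = 871344639
Step 2: 871344639 << 1 = 1742689278

1742689278


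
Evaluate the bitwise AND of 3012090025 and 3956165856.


0b10110011100010001101100010101001 & 0b11101011110011100100110011100000 = 0b10100011100010000100100010100000 = 2743617696

2743617696


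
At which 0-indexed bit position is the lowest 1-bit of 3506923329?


0b11010001000001110110011101000001. Lowest set bit at position 0

0


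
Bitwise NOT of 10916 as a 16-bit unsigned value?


~0b10101010100100 = 0b1101010101011011 = 54619 (16-bit unsigned)

54619


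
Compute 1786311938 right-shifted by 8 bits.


0b1101010011110001111010100000010 >> 8 = 0b11010100111100011110101 = 6977781

6977781


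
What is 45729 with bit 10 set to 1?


45729 | (1 << 10) = 45729 | 1024 = 46753

46753


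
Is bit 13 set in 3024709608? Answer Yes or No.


0b10110100010010010110011111101000, bit 13 = 1. Yes

Yes


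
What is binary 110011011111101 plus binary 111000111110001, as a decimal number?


110011011111101 + 111000111110001 = 1101100011101110 = 55534

55534


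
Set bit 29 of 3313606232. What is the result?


3313606232 | (1 << 29) = 3313606232 | 536870912 = 3850477144

3850477144


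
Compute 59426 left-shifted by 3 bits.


0b1110100000100010 << 3 = 0b1110100000100010000 = 475408

475408


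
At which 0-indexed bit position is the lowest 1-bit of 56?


0b111000. Lowest set bit at position 3

3


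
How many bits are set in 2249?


0b100011001001 has 5 set bits

5


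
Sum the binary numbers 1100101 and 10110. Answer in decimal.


1100101 + 10110 = 1111011 = 123

123


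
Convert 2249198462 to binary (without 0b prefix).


2249198462 = 10000110000100000000101101111110 in binary

10000110000100000000101101111110


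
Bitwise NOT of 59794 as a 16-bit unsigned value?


~0b1110100110010010 = 0b1011001101101 = 5741 (16-bit unsigned)

5741


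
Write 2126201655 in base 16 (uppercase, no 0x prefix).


2126201655 = 7EBB4337 hex

7EBB4337


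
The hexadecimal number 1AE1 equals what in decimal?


1AE1 hex = 6881 decimal

6881


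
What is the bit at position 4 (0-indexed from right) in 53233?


0b1100111111110001, position 4 = 1

1


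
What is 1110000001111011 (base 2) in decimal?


1110000001111011 in decimal = 57467

57467


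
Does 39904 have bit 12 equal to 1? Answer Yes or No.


0b1001101111100000, bit 12 = 1. Yes

Yes


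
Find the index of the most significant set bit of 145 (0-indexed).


0b10010001. Highest set bit at position 7

7


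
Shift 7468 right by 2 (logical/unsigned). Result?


0b1110100101100 >> 2 = 0b11101001011 = 1867

1867


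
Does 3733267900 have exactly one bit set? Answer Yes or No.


0b11011110100001010010010110111100. Multiple bits set => No

No


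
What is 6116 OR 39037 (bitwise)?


0b1011111100100 | 0b1001100001111101 = 0b1001111111111101 = 40957

40957


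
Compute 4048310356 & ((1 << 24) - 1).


4048310356 & 16777215 = 5001300

5001300


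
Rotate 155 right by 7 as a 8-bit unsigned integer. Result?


Rotate 0b10011011 right by 7 (8-bit) = 0b110111 = 55

55


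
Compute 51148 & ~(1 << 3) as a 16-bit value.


51148 & ~(1 << 3) = 51140

51140


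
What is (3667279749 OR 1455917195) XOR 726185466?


Step 1: 3667279749 | 1455917195 = 3738681231
Step 2: 3738681231 ^ 726185466 = 4120840821

4120840821


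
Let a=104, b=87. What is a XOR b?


104 ^ 87 = 63

63


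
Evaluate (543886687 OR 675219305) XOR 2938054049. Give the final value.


Step 1: 543886687 | 675219305 = 679415679
Step 2: 679415679 ^ 2938054049 = 2271226590

2271226590


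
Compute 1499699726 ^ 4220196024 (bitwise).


0b1011001011000111001101000001110 ^ 0b11111011100010110001010010111000 = 0b10100010111010001000111010110110 = 2733149878

2733149878


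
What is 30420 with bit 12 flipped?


30420 ^ (1 << 12) = 30420 ^ 4096 = 26324

26324


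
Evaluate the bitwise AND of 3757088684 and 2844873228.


0b11011111111100001001111110101100 & 0b10101001100100010101001000001100 = 0b10001001100100000001001000001100 = 2307920396

2307920396


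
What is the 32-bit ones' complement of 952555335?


952555335 ^ 4294967295 = 3342411960

3342411960


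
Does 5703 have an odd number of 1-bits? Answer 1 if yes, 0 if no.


0b1011001000111 has 7 ones => parity 1

1


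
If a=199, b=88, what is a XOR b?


199 ^ 88 = 159

159


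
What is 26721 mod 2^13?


26721 & 8191 = 2145

2145


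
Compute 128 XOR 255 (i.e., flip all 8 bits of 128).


128 ^ 255 = 127

127


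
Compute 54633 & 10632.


0b1101010101101001 & 0b10100110001000 = 0b100001000 = 264

264


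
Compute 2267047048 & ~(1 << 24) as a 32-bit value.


2267047048 & ~(1 << 24) = 2250269832

2250269832


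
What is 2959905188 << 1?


0b10110000011011001001000110100100 << 1 = 0b101100000110110010010001101001000 = 5919810376

5919810376


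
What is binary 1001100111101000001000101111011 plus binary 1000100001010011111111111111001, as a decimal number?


1001100111101000001000101111011 + 1000100001010011111111111111001 = 10010001000111100001000101110100 = 2434666868

2434666868
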